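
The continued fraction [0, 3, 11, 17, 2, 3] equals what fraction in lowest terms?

Using pₖ = aₖpₖ₋₁ + pₖ₋₂ and qₖ = aₖqₖ₋₁ + qₖ₋₂:
  k=0: a=0, p=0, q=1
  k=1: a=3, p=1, q=3
  k=2: a=11, p=11, q=34
  k=3: a=17, p=188, q=581
  k=4: a=2, p=387, q=1196
  k=5: a=3, p=1349, q=4169

1349/4169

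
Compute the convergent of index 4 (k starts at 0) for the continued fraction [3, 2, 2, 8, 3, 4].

Using pₖ = aₖpₖ₋₁ + pₖ₋₂, qₖ = aₖqₖ₋₁ + qₖ₋₂ (with p₋₁=1, p₋₂=0, q₋₁=0, q₋₂=1):
  k=0: a=3, p=3, q=1
  k=1: a=2, p=7, q=2
  k=2: a=2, p=17, q=5
  k=3: a=8, p=143, q=42
  k=4: a=3, p=446, q=131

446/131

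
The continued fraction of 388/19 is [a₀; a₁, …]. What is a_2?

2

388 = 20·19 + 8   →  a_0 = 20
19 = 2·8 + 3   →  a_1 = 2
8 = 2·3 + 2   →  a_2 = 2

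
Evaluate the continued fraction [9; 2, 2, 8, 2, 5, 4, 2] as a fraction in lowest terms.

Fold from the inside: start with 2/1.
  4 + 1/2 = 9/2
  5 + 2/9 = 47/9
  2 + 9/47 = 103/47
  8 + 47/103 = 871/103
  2 + 103/871 = 1845/871
  2 + 871/1845 = 4561/1845
  9 + 1845/4561 = 42894/4561

42894/4561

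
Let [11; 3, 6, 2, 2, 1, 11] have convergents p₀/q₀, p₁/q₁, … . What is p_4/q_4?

1143/101

Using pₖ = aₖpₖ₋₁ + pₖ₋₂, qₖ = aₖqₖ₋₁ + qₖ₋₂ (with p₋₁=1, p₋₂=0, q₋₁=0, q₋₂=1):
  k=0: a=11, p=11, q=1
  k=1: a=3, p=34, q=3
  k=2: a=6, p=215, q=19
  k=3: a=2, p=464, q=41
  k=4: a=2, p=1143, q=101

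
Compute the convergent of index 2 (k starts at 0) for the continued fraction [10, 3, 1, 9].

Using pₖ = aₖpₖ₋₁ + pₖ₋₂, qₖ = aₖqₖ₋₁ + qₖ₋₂ (with p₋₁=1, p₋₂=0, q₋₁=0, q₋₂=1):
  k=0: a=10, p=10, q=1
  k=1: a=3, p=31, q=3
  k=2: a=1, p=41, q=4

41/4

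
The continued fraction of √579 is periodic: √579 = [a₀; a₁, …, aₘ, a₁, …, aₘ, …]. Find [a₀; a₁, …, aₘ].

a₀ = ⌊√579⌋ = 24.
With m₀=0, d₀=1 and mₖ₊₁ = dₖaₖ − mₖ, dₖ₊₁ = (n − mₖ₊₁²)/dₖ, aₖ₊₁ = ⌊(a₀+mₖ₊₁)/dₖ₊₁⌋:
  k=1: m=24, d=3, a=16
  k=2: m=24, d=1, a=48
d=1 and a=2a₀=48 at k=2, so the next step gives (m, d) = (24, 3) again — its k=1 value — and the period has length 2.

[24; 16, 48]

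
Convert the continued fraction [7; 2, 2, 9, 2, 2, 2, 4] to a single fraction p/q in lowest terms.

19258/2601

Using pₖ = aₖpₖ₋₁ + pₖ₋₂ and qₖ = aₖqₖ₋₁ + qₖ₋₂:
  k=0: a=7, p=7, q=1
  k=1: a=2, p=15, q=2
  k=2: a=2, p=37, q=5
  k=3: a=9, p=348, q=47
  k=4: a=2, p=733, q=99
  k=5: a=2, p=1814, q=245
  k=6: a=2, p=4361, q=589
  k=7: a=4, p=19258, q=2601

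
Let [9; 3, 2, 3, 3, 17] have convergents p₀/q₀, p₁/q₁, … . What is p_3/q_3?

223/24

Using pₖ = aₖpₖ₋₁ + pₖ₋₂, qₖ = aₖqₖ₋₁ + qₖ₋₂ (with p₋₁=1, p₋₂=0, q₋₁=0, q₋₂=1):
  k=0: a=9, p=9, q=1
  k=1: a=3, p=28, q=3
  k=2: a=2, p=65, q=7
  k=3: a=3, p=223, q=24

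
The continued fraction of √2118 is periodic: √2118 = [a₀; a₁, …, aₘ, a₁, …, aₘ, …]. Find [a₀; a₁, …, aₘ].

a₀ = ⌊√2118⌋ = 46.
With m₀=0, d₀=1 and mₖ₊₁ = dₖaₖ − mₖ, dₖ₊₁ = (n − mₖ₊₁²)/dₖ, aₖ₊₁ = ⌊(a₀+mₖ₊₁)/dₖ₊₁⌋:
  k=1: m=46, d=2, a=46
  k=2: m=46, d=1, a=92
d=1 and a=2a₀=92 at k=2, so the next step gives (m, d) = (46, 2) again — its k=1 value — and the period has length 2.

[46; 46, 92]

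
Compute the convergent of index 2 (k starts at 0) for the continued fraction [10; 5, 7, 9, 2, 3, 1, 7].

367/36

Using pₖ = aₖpₖ₋₁ + pₖ₋₂, qₖ = aₖqₖ₋₁ + qₖ₋₂ (with p₋₁=1, p₋₂=0, q₋₁=0, q₋₂=1):
  k=0: a=10, p=10, q=1
  k=1: a=5, p=51, q=5
  k=2: a=7, p=367, q=36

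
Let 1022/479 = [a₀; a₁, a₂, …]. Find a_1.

1022 = 2·479 + 64   →  a_0 = 2
479 = 7·64 + 31   →  a_1 = 7

7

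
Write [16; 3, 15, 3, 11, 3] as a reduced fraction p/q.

Using pₖ = aₖpₖ₋₁ + pₖ₋₂ and qₖ = aₖqₖ₋₁ + qₖ₋₂:
  k=0: a=16, p=16, q=1
  k=1: a=3, p=49, q=3
  k=2: a=15, p=751, q=46
  k=3: a=3, p=2302, q=141
  k=4: a=11, p=26073, q=1597
  k=5: a=3, p=80521, q=4932

80521/4932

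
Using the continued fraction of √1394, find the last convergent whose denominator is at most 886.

√1394 = [37; 2, 1, 36, 1, 2, 74, …] (period length 6).
Convergents:
  p_0/q_0 = 37/1
  p_1/q_1 = 75/2
  p_2/q_2 = 112/3
  p_3/q_3 = 4107/110
  p_4/q_4 = 4219/113
  p_5/q_5 = 12545/336
  p_6/q_6 = 932549/24977
q_5 = 336 ≤ 886 < 24977 = q_6, so the answer is 12545/336.

12545/336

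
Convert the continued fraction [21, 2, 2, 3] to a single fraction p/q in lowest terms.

364/17

Fold from the inside: start with 3/1.
  2 + 1/3 = 7/3
  2 + 3/7 = 17/7
  21 + 7/17 = 364/17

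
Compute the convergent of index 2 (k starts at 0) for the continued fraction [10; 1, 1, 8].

21/2

Using pₖ = aₖpₖ₋₁ + pₖ₋₂, qₖ = aₖqₖ₋₁ + qₖ₋₂ (with p₋₁=1, p₋₂=0, q₋₁=0, q₋₂=1):
  k=0: a=10, p=10, q=1
  k=1: a=1, p=11, q=1
  k=2: a=1, p=21, q=2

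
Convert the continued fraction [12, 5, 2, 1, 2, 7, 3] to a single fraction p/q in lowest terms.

12113/994

Using pₖ = aₖpₖ₋₁ + pₖ₋₂ and qₖ = aₖqₖ₋₁ + qₖ₋₂:
  k=0: a=12, p=12, q=1
  k=1: a=5, p=61, q=5
  k=2: a=2, p=134, q=11
  k=3: a=1, p=195, q=16
  k=4: a=2, p=524, q=43
  k=5: a=7, p=3863, q=317
  k=6: a=3, p=12113, q=994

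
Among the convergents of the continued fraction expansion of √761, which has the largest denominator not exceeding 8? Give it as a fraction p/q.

138/5

√761 = [27; 1, 1, 2, 2, 1, 1, 54, …] (period length 7).
Convergents:
  p_0/q_0 = 27/1
  p_1/q_1 = 28/1
  p_2/q_2 = 55/2
  p_3/q_3 = 138/5
  p_4/q_4 = 331/12
q_3 = 5 ≤ 8 < 12 = q_4, so the answer is 138/5.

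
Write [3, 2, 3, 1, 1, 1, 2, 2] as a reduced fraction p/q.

540/157

Using pₖ = aₖpₖ₋₁ + pₖ₋₂ and qₖ = aₖqₖ₋₁ + qₖ₋₂:
  k=0: a=3, p=3, q=1
  k=1: a=2, p=7, q=2
  k=2: a=3, p=24, q=7
  k=3: a=1, p=31, q=9
  k=4: a=1, p=55, q=16
  k=5: a=1, p=86, q=25
  k=6: a=2, p=227, q=66
  k=7: a=2, p=540, q=157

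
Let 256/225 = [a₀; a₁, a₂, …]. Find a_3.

256 = 1·225 + 31   →  a_0 = 1
225 = 7·31 + 8   →  a_1 = 7
31 = 3·8 + 7   →  a_2 = 3
8 = 1·7 + 1   →  a_3 = 1

1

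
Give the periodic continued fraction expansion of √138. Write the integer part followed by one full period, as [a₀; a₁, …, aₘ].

[11; 1, 2, 1, 22]

a₀ = ⌊√138⌋ = 11.
With m₀=0, d₀=1 and mₖ₊₁ = dₖaₖ − mₖ, dₖ₊₁ = (n − mₖ₊₁²)/dₖ, aₖ₊₁ = ⌊(a₀+mₖ₊₁)/dₖ₊₁⌋:
  k=1: m=11, d=17, a=1
  k=2: m=6, d=6, a=2
  k=3: m=6, d=17, a=1
  k=4: m=11, d=1, a=22
d=1 and a=2a₀=22 at k=4, so the next step gives (m, d) = (11, 17) again — its k=1 value — and the period has length 4.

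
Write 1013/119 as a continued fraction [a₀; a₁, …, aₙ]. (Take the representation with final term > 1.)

1013 = 8·119 + 61
119 = 1·61 + 58
61 = 1·58 + 3
58 = 19·3 + 1
3 = 3·1 + 0  (stop)
So 1013/119 = [8; 1, 1, 19, 3].

[8; 1, 1, 19, 3]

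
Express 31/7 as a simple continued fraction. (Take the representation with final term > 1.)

31 = 4*7 + 3
7 = 2*3 + 1
3 = 3*1 + 0  (stop)
So 31/7 = [4; 2, 3].

[4; 2, 3]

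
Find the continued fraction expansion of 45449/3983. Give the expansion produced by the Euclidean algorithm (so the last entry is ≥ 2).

[11; 2, 2, 3, 3, 9, 1, 6]

45449 = 11×3983 + 1636
3983 = 2×1636 + 711
1636 = 2×711 + 214
711 = 3×214 + 69
214 = 3×69 + 7
69 = 9×7 + 6
7 = 1×6 + 1
6 = 6×1 + 0  (stop)
So 45449/3983 = [11; 2, 2, 3, 3, 9, 1, 6].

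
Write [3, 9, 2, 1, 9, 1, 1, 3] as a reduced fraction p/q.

6242/2009

Using pₖ = aₖpₖ₋₁ + pₖ₋₂ and qₖ = aₖqₖ₋₁ + qₖ₋₂:
  k=0: a=3, p=3, q=1
  k=1: a=9, p=28, q=9
  k=2: a=2, p=59, q=19
  k=3: a=1, p=87, q=28
  k=4: a=9, p=842, q=271
  k=5: a=1, p=929, q=299
  k=6: a=1, p=1771, q=570
  k=7: a=3, p=6242, q=2009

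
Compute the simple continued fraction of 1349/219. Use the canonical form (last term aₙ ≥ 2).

1349 = 6×219 + 35
219 = 6×35 + 9
35 = 3×9 + 8
9 = 1×8 + 1
8 = 8×1 + 0  (stop)
So 1349/219 = [6; 6, 3, 1, 8].

[6; 6, 3, 1, 8]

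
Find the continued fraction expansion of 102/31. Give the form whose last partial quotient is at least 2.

[3; 3, 2, 4]

102 = 3*31 + 9
31 = 3*9 + 4
9 = 2*4 + 1
4 = 4*1 + 0  (stop)
So 102/31 = [3; 3, 2, 4].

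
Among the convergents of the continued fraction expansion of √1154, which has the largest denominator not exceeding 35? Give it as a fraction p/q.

√1154 = [33; 1, 32, 1, 66, …] (period length 4).
Convergents:
  p_0/q_0 = 33/1
  p_1/q_1 = 34/1
  p_2/q_2 = 1121/33
  p_3/q_3 = 1155/34
  p_4/q_4 = 77351/2277
q_3 = 34 ≤ 35 < 2277 = q_4, so the answer is 1155/34.

1155/34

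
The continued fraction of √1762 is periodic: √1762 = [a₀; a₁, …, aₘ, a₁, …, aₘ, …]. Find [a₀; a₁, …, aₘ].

a₀ = ⌊√1762⌋ = 41.
With m₀=0, d₀=1 and mₖ₊₁ = dₖaₖ − mₖ, dₖ₊₁ = (n − mₖ₊₁²)/dₖ, aₖ₊₁ = ⌊(a₀+mₖ₊₁)/dₖ₊₁⌋:
  k=1: m=41, d=81, a=1
  k=2: m=40, d=2, a=40
  k=3: m=40, d=81, a=1
  k=4: m=41, d=1, a=82
d=1 and a=2a₀=82 at k=4, so the next step gives (m, d) = (41, 81) again — its k=1 value — and the period has length 4.

[41; 1, 40, 1, 82]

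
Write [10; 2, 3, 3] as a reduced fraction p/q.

240/23

Fold from the inside: start with 3/1.
  3 + 1/3 = 10/3
  2 + 3/10 = 23/10
  10 + 10/23 = 240/23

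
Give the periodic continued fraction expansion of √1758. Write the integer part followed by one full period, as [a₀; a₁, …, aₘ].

[41; 1, 12, 1, 82]

a₀ = ⌊√1758⌋ = 41.
With m₀=0, d₀=1 and mₖ₊₁ = dₖaₖ − mₖ, dₖ₊₁ = (n − mₖ₊₁²)/dₖ, aₖ₊₁ = ⌊(a₀+mₖ₊₁)/dₖ₊₁⌋:
  k=1: m=41, d=77, a=1
  k=2: m=36, d=6, a=12
  k=3: m=36, d=77, a=1
  k=4: m=41, d=1, a=82
d=1 and a=2a₀=82 at k=4, so the next step gives (m, d) = (41, 77) again — its k=1 value — and the period has length 4.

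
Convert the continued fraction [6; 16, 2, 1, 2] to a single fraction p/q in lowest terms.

Using pₖ = aₖpₖ₋₁ + pₖ₋₂ and qₖ = aₖqₖ₋₁ + qₖ₋₂:
  k=0: a=6, p=6, q=1
  k=1: a=16, p=97, q=16
  k=2: a=2, p=200, q=33
  k=3: a=1, p=297, q=49
  k=4: a=2, p=794, q=131

794/131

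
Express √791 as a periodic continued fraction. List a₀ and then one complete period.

[28; 8, 56]

a₀ = ⌊√791⌋ = 28.
With m₀=0, d₀=1 and mₖ₊₁ = dₖaₖ − mₖ, dₖ₊₁ = (n − mₖ₊₁²)/dₖ, aₖ₊₁ = ⌊(a₀+mₖ₊₁)/dₖ₊₁⌋:
  k=1: m=28, d=7, a=8
  k=2: m=28, d=1, a=56
d=1 and a=2a₀=56 at k=2, so the next step gives (m, d) = (28, 7) again — its k=1 value — and the period has length 2.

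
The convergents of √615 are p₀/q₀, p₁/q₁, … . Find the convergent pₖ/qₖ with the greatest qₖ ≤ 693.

√615 = [24; 1, 3, 1, 48, …] (period length 4).
Convergents:
  p_0/q_0 = 24/1
  p_1/q_1 = 25/1
  p_2/q_2 = 99/4
  p_3/q_3 = 124/5
  p_4/q_4 = 6051/244
  p_5/q_5 = 6175/249
  p_6/q_6 = 24576/991
q_5 = 249 ≤ 693 < 991 = q_6, so the answer is 6175/249.

6175/249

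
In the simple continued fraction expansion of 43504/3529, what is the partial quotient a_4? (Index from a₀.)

19

43504 = 12·3529 + 1156   →  a_0 = 12
3529 = 3·1156 + 61   →  a_1 = 3
1156 = 18·61 + 58   →  a_2 = 18
61 = 1·58 + 3   →  a_3 = 1
58 = 19·3 + 1   →  a_4 = 19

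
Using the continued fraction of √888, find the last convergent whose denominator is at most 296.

8761/294

√888 = [29; 1, 3, 1, 58, …] (period length 4).
Convergents:
  p_0/q_0 = 29/1
  p_1/q_1 = 30/1
  p_2/q_2 = 119/4
  p_3/q_3 = 149/5
  p_4/q_4 = 8761/294
  p_5/q_5 = 8910/299
q_4 = 294 ≤ 296 < 299 = q_5, so the answer is 8761/294.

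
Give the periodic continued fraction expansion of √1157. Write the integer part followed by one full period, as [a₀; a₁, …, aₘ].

a₀ = ⌊√1157⌋ = 34.
With m₀=0, d₀=1 and mₖ₊₁ = dₖaₖ − mₖ, dₖ₊₁ = (n − mₖ₊₁²)/dₖ, aₖ₊₁ = ⌊(a₀+mₖ₊₁)/dₖ₊₁⌋:
  k=1: m=34, d=1, a=68
d=1 and a=2a₀=68 at k=1, so the next step gives (m, d) = (34, 1) again — its k=1 value — and the period has length 1.

[34; 68]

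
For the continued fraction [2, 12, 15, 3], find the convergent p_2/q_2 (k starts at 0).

Using pₖ = aₖpₖ₋₁ + pₖ₋₂, qₖ = aₖqₖ₋₁ + qₖ₋₂ (with p₋₁=1, p₋₂=0, q₋₁=0, q₋₂=1):
  k=0: a=2, p=2, q=1
  k=1: a=12, p=25, q=12
  k=2: a=15, p=377, q=181

377/181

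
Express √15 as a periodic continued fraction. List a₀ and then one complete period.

[3; 1, 6]

a₀ = ⌊√15⌋ = 3.
With m₀=0, d₀=1 and mₖ₊₁ = dₖaₖ − mₖ, dₖ₊₁ = (n − mₖ₊₁²)/dₖ, aₖ₊₁ = ⌊(a₀+mₖ₊₁)/dₖ₊₁⌋:
  k=1: m=3, d=6, a=1
  k=2: m=3, d=1, a=6
d=1 and a=2a₀=6 at k=2, so the next step gives (m, d) = (3, 6) again — its k=1 value — and the period has length 2.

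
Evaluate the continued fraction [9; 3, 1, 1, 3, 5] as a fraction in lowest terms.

Using pₖ = aₖpₖ₋₁ + pₖ₋₂ and qₖ = aₖqₖ₋₁ + qₖ₋₂:
  k=0: a=9, p=9, q=1
  k=1: a=3, p=28, q=3
  k=2: a=1, p=37, q=4
  k=3: a=1, p=65, q=7
  k=4: a=3, p=232, q=25
  k=5: a=5, p=1225, q=132

1225/132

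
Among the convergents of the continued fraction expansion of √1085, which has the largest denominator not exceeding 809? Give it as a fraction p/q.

√1085 = [32; 1, 15, 2, 15, 1, 64, …] (period length 6).
Convergents:
  p_0/q_0 = 32/1
  p_1/q_1 = 33/1
  p_2/q_2 = 527/16
  p_3/q_3 = 1087/33
  p_4/q_4 = 16832/511
  p_5/q_5 = 17919/544
  p_6/q_6 = 1163648/35327
q_5 = 544 ≤ 809 < 35327 = q_6, so the answer is 17919/544.

17919/544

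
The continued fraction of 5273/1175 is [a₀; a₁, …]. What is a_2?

19

5273 = 4·1175 + 573   →  a_0 = 4
1175 = 2·573 + 29   →  a_1 = 2
573 = 19·29 + 22   →  a_2 = 19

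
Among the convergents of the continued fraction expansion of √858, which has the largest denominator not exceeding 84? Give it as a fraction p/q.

703/24

√858 = [29; 3, 2, 3, 58, …] (period length 4).
Convergents:
  p_0/q_0 = 29/1
  p_1/q_1 = 88/3
  p_2/q_2 = 205/7
  p_3/q_3 = 703/24
  p_4/q_4 = 40979/1399
q_3 = 24 ≤ 84 < 1399 = q_4, so the answer is 703/24.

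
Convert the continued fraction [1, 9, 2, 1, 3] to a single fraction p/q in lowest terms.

Using pₖ = aₖpₖ₋₁ + pₖ₋₂ and qₖ = aₖqₖ₋₁ + qₖ₋₂:
  k=0: a=1, p=1, q=1
  k=1: a=9, p=10, q=9
  k=2: a=2, p=21, q=19
  k=3: a=1, p=31, q=28
  k=4: a=3, p=114, q=103

114/103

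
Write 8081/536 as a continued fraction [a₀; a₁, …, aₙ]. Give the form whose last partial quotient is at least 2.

[15; 13, 13, 1, 2]

8081 = 15×536 + 41
536 = 13×41 + 3
41 = 13×3 + 2
3 = 1×2 + 1
2 = 2×1 + 0  (stop)
So 8081/536 = [15; 13, 13, 1, 2].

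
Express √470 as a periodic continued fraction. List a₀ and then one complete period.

a₀ = ⌊√470⌋ = 21.
With m₀=0, d₀=1 and mₖ₊₁ = dₖaₖ − mₖ, dₖ₊₁ = (n − mₖ₊₁²)/dₖ, aₖ₊₁ = ⌊(a₀+mₖ₊₁)/dₖ₊₁⌋:
  k=1: m=21, d=29, a=1
  k=2: m=8, d=14, a=2
  k=3: m=20, d=5, a=8
  k=4: m=20, d=14, a=2
  k=5: m=8, d=29, a=1
  k=6: m=21, d=1, a=42
d=1 and a=2a₀=42 at k=6, so the next step gives (m, d) = (21, 29) again — its k=1 value — and the period has length 6.

[21; 1, 2, 8, 2, 1, 42]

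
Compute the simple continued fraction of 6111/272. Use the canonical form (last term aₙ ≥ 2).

6111 = 22*272 + 127
272 = 2*127 + 18
127 = 7*18 + 1
18 = 18*1 + 0  (stop)
So 6111/272 = [22; 2, 7, 18].

[22; 2, 7, 18]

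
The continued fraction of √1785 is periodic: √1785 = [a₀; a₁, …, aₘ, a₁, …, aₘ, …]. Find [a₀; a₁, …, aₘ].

[42; 4, 84]

a₀ = ⌊√1785⌋ = 42.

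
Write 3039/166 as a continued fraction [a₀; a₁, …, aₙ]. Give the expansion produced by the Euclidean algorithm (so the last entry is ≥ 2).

[18; 3, 3, 1, 12]

3039 = 18×166 + 51
166 = 3×51 + 13
51 = 3×13 + 12
13 = 1×12 + 1
12 = 12×1 + 0  (stop)
So 3039/166 = [18; 3, 3, 1, 12].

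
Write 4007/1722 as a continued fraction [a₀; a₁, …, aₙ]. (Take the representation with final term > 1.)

[2; 3, 17, 16, 2]

4007 = 2·1722 + 563
1722 = 3·563 + 33
563 = 17·33 + 2
33 = 16·2 + 1
2 = 2·1 + 0  (stop)
So 4007/1722 = [2; 3, 17, 16, 2].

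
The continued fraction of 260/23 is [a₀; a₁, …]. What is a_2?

260 = 11·23 + 7   →  a_0 = 11
23 = 3·7 + 2   →  a_1 = 3
7 = 3·2 + 1   →  a_2 = 3

3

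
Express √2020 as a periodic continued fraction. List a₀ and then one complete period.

a₀ = ⌊√2020⌋ = 44.
With m₀=0, d₀=1 and mₖ₊₁ = dₖaₖ − mₖ, dₖ₊₁ = (n − mₖ₊₁²)/dₖ, aₖ₊₁ = ⌊(a₀+mₖ₊₁)/dₖ₊₁⌋:
  k=1: m=44, d=84, a=1
  k=2: m=40, d=5, a=16
  k=3: m=40, d=84, a=1
  k=4: m=44, d=1, a=88
d=1 and a=2a₀=88 at k=4, so the next step gives (m, d) = (44, 84) again — its k=1 value — and the period has length 4.

[44; 1, 16, 1, 88]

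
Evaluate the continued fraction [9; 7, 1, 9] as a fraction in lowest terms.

Fold from the inside: start with 9/1.
  1 + 1/9 = 10/9
  7 + 9/10 = 79/10
  9 + 10/79 = 721/79

721/79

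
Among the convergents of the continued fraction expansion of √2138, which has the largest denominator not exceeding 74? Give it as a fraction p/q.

971/21

√2138 = [46; 4, 5, 5, 4, 92, …] (period length 5).
Convergents:
  p_0/q_0 = 46/1
  p_1/q_1 = 185/4
  p_2/q_2 = 971/21
  p_3/q_3 = 5040/109
q_2 = 21 ≤ 74 < 109 = q_3, so the answer is 971/21.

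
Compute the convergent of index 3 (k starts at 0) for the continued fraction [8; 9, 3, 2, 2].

Using pₖ = aₖpₖ₋₁ + pₖ₋₂, qₖ = aₖqₖ₋₁ + qₖ₋₂ (with p₋₁=1, p₋₂=0, q₋₁=0, q₋₂=1):
  k=0: a=8, p=8, q=1
  k=1: a=9, p=73, q=9
  k=2: a=3, p=227, q=28
  k=3: a=2, p=527, q=65

527/65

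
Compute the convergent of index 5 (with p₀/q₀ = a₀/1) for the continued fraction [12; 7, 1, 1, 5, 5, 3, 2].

5217/430

Using pₖ = aₖpₖ₋₁ + pₖ₋₂, qₖ = aₖqₖ₋₁ + qₖ₋₂ (with p₋₁=1, p₋₂=0, q₋₁=0, q₋₂=1):
  k=0: a=12, p=12, q=1
  k=1: a=7, p=85, q=7
  k=2: a=1, p=97, q=8
  k=3: a=1, p=182, q=15
  k=4: a=5, p=1007, q=83
  k=5: a=5, p=5217, q=430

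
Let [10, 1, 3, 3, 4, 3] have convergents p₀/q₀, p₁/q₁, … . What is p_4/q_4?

603/56

Using pₖ = aₖpₖ₋₁ + pₖ₋₂, qₖ = aₖqₖ₋₁ + qₖ₋₂ (with p₋₁=1, p₋₂=0, q₋₁=0, q₋₂=1):
  k=0: a=10, p=10, q=1
  k=1: a=1, p=11, q=1
  k=2: a=3, p=43, q=4
  k=3: a=3, p=140, q=13
  k=4: a=4, p=603, q=56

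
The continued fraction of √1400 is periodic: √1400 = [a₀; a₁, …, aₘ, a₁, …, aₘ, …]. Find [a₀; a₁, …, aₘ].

a₀ = ⌊√1400⌋ = 37.

[37; 2, 2, 2, 74]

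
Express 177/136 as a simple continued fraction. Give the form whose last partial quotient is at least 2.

177 = 1*136 + 41
136 = 3*41 + 13
41 = 3*13 + 2
13 = 6*2 + 1
2 = 2*1 + 0  (stop)
So 177/136 = [1; 3, 3, 6, 2].

[1; 3, 3, 6, 2]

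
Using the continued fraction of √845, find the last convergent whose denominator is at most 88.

843/29

√845 = [29; 14, 1, 1, 14, 58, …] (period length 5).
Convergents:
  p_0/q_0 = 29/1
  p_1/q_1 = 407/14
  p_2/q_2 = 436/15
  p_3/q_3 = 843/29
  p_4/q_4 = 12238/421
q_3 = 29 ≤ 88 < 421 = q_4, so the answer is 843/29.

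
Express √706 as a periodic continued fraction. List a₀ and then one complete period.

[26; 1, 1, 3, 26, 3, 1, 1, 52]

a₀ = ⌊√706⌋ = 26.
With m₀=0, d₀=1 and mₖ₊₁ = dₖaₖ − mₖ, dₖ₊₁ = (n − mₖ₊₁²)/dₖ, aₖ₊₁ = ⌊(a₀+mₖ₊₁)/dₖ₊₁⌋:
  k=1: m=26, d=30, a=1
  k=2: m=4, d=23, a=1
  k=3: m=19, d=15, a=3
  k=4: m=26, d=2, a=26
  k=5: m=26, d=15, a=3
  k=6: m=19, d=23, a=1
  k=7: m=4, d=30, a=1
  k=8: m=26, d=1, a=52
d=1 and a=2a₀=52 at k=8, so the next step gives (m, d) = (26, 30) again — its k=1 value — and the period has length 8.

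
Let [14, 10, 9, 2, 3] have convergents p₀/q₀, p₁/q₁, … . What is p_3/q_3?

Using pₖ = aₖpₖ₋₁ + pₖ₋₂, qₖ = aₖqₖ₋₁ + qₖ₋₂ (with p₋₁=1, p₋₂=0, q₋₁=0, q₋₂=1):
  k=0: a=14, p=14, q=1
  k=1: a=10, p=141, q=10
  k=2: a=9, p=1283, q=91
  k=3: a=2, p=2707, q=192

2707/192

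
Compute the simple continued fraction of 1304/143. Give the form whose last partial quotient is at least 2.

1304 = 9*143 + 17
143 = 8*17 + 7
17 = 2*7 + 3
7 = 2*3 + 1
3 = 3*1 + 0  (stop)
So 1304/143 = [9; 8, 2, 2, 3].

[9; 8, 2, 2, 3]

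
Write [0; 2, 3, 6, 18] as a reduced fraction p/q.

Using pₖ = aₖpₖ₋₁ + pₖ₋₂ and qₖ = aₖqₖ₋₁ + qₖ₋₂:
  k=0: a=0, p=0, q=1
  k=1: a=2, p=1, q=2
  k=2: a=3, p=3, q=7
  k=3: a=6, p=19, q=44
  k=4: a=18, p=345, q=799

345/799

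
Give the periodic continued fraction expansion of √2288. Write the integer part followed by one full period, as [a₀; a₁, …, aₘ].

a₀ = ⌊√2288⌋ = 47.
With m₀=0, d₀=1 and mₖ₊₁ = dₖaₖ − mₖ, dₖ₊₁ = (n − mₖ₊₁²)/dₖ, aₖ₊₁ = ⌊(a₀+mₖ₊₁)/dₖ₊₁⌋:
  k=1: m=47, d=79, a=1
  k=2: m=32, d=16, a=4
  k=3: m=32, d=79, a=1
  k=4: m=47, d=1, a=94
d=1 and a=2a₀=94 at k=4, so the next step gives (m, d) = (47, 79) again — its k=1 value — and the period has length 4.

[47; 1, 4, 1, 94]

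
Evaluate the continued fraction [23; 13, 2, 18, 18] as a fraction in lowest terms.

207875/9009

Fold from the inside: start with 18/1.
  18 + 1/18 = 325/18
  2 + 18/325 = 668/325
  13 + 325/668 = 9009/668
  23 + 668/9009 = 207875/9009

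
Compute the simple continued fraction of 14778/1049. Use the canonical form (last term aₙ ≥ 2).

14778 = 14×1049 + 92
1049 = 11×92 + 37
92 = 2×37 + 18
37 = 2×18 + 1
18 = 18×1 + 0  (stop)
So 14778/1049 = [14; 11, 2, 2, 18].

[14; 11, 2, 2, 18]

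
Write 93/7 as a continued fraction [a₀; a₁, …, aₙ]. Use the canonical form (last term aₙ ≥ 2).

[13; 3, 2]

93 = 13·7 + 2
7 = 3·2 + 1
2 = 2·1 + 0  (stop)
So 93/7 = [13; 3, 2].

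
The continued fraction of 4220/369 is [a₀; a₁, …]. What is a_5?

4220 = 11·369 + 161   →  a_0 = 11
369 = 2·161 + 47   →  a_1 = 2
161 = 3·47 + 20   →  a_2 = 3
47 = 2·20 + 7   →  a_3 = 2
20 = 2·7 + 6   →  a_4 = 2
7 = 1·6 + 1   →  a_5 = 1

1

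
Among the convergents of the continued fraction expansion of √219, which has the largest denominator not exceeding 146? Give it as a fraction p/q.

√219 = [14; 1, 3, 1, 28, …] (period length 4).
Convergents:
  p_0/q_0 = 14/1
  p_1/q_1 = 15/1
  p_2/q_2 = 59/4
  p_3/q_3 = 74/5
  p_4/q_4 = 2131/144
  p_5/q_5 = 2205/149
q_4 = 144 ≤ 146 < 149 = q_5, so the answer is 2131/144.

2131/144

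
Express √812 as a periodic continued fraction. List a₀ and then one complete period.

[28; 2, 56]

a₀ = ⌊√812⌋ = 28.
With m₀=0, d₀=1 and mₖ₊₁ = dₖaₖ − mₖ, dₖ₊₁ = (n − mₖ₊₁²)/dₖ, aₖ₊₁ = ⌊(a₀+mₖ₊₁)/dₖ₊₁⌋:
  k=1: m=28, d=28, a=2
  k=2: m=28, d=1, a=56
d=1 and a=2a₀=56 at k=2, so the next step gives (m, d) = (28, 28) again — its k=1 value — and the period has length 2.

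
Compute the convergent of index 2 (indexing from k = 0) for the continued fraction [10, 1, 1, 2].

Using pₖ = aₖpₖ₋₁ + pₖ₋₂, qₖ = aₖqₖ₋₁ + qₖ₋₂ (with p₋₁=1, p₋₂=0, q₋₁=0, q₋₂=1):
  k=0: a=10, p=10, q=1
  k=1: a=1, p=11, q=1
  k=2: a=1, p=21, q=2

21/2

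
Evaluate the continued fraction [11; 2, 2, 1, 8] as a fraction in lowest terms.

697/61

Using pₖ = aₖpₖ₋₁ + pₖ₋₂ and qₖ = aₖqₖ₋₁ + qₖ₋₂:
  k=0: a=11, p=11, q=1
  k=1: a=2, p=23, q=2
  k=2: a=2, p=57, q=5
  k=3: a=1, p=80, q=7
  k=4: a=8, p=697, q=61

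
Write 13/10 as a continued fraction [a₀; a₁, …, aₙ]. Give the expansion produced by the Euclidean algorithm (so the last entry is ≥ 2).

[1; 3, 3]

13 = 1·10 + 3
10 = 3·3 + 1
3 = 3·1 + 0  (stop)
So 13/10 = [1; 3, 3].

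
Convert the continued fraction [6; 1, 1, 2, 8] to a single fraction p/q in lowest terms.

Fold from the inside: start with 8/1.
  2 + 1/8 = 17/8
  1 + 8/17 = 25/17
  1 + 17/25 = 42/25
  6 + 25/42 = 277/42

277/42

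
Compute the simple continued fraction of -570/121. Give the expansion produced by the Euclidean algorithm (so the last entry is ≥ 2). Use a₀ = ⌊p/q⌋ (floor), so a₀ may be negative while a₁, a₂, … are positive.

-570 = -5×121 + 35
121 = 3×35 + 16
35 = 2×16 + 3
16 = 5×3 + 1
3 = 3×1 + 0  (stop)
So -570/121 = [-5; 3, 2, 5, 3].

[-5; 3, 2, 5, 3]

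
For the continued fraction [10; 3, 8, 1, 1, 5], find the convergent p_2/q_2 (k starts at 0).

258/25

Using pₖ = aₖpₖ₋₁ + pₖ₋₂, qₖ = aₖqₖ₋₁ + qₖ₋₂ (with p₋₁=1, p₋₂=0, q₋₁=0, q₋₂=1):
  k=0: a=10, p=10, q=1
  k=1: a=3, p=31, q=3
  k=2: a=8, p=258, q=25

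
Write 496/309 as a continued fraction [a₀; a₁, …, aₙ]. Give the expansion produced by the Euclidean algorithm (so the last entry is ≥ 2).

496 = 1·309 + 187
309 = 1·187 + 122
187 = 1·122 + 65
122 = 1·65 + 57
65 = 1·57 + 8
57 = 7·8 + 1
8 = 8·1 + 0  (stop)
So 496/309 = [1; 1, 1, 1, 1, 7, 8].

[1; 1, 1, 1, 1, 7, 8]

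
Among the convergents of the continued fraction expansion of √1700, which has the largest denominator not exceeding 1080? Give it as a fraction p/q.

√1700 = [41; 4, 3, 20, 3, 4, 82, …] (period length 6).
Convergents:
  p_0/q_0 = 41/1
  p_1/q_1 = 165/4
  p_2/q_2 = 536/13
  p_3/q_3 = 10885/264
  p_4/q_4 = 33191/805
  p_5/q_5 = 143649/3484
q_4 = 805 ≤ 1080 < 3484 = q_5, so the answer is 33191/805.

33191/805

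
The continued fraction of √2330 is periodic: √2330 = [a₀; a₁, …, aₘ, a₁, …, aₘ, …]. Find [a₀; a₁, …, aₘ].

a₀ = ⌊√2330⌋ = 48.
With m₀=0, d₀=1 and mₖ₊₁ = dₖaₖ − mₖ, dₖ₊₁ = (n − mₖ₊₁²)/dₖ, aₖ₊₁ = ⌊(a₀+mₖ₊₁)/dₖ₊₁⌋:
  k=1: m=48, d=26, a=3
  k=2: m=30, d=55, a=1
  k=3: m=25, d=31, a=2
  k=4: m=37, d=31, a=2
  k=5: m=25, d=55, a=1
  k=6: m=30, d=26, a=3
  k=7: m=48, d=1, a=96
d=1 and a=2a₀=96 at k=7, so the next step gives (m, d) = (48, 26) again — its k=1 value — and the period has length 7.

[48; 3, 1, 2, 2, 1, 3, 96]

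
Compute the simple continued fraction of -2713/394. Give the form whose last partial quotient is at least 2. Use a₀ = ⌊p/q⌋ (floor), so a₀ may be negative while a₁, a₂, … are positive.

-2713 = -7*394 + 45
394 = 8*45 + 34
45 = 1*34 + 11
34 = 3*11 + 1
11 = 11*1 + 0  (stop)
So -2713/394 = [-7; 8, 1, 3, 11].

[-7; 8, 1, 3, 11]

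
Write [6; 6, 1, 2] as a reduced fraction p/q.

123/20

Using pₖ = aₖpₖ₋₁ + pₖ₋₂ and qₖ = aₖqₖ₋₁ + qₖ₋₂:
  k=0: a=6, p=6, q=1
  k=1: a=6, p=37, q=6
  k=2: a=1, p=43, q=7
  k=3: a=2, p=123, q=20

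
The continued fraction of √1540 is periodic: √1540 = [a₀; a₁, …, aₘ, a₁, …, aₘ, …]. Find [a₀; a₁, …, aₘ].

a₀ = ⌊√1540⌋ = 39.

[39; 4, 8, 2, 8, 4, 78]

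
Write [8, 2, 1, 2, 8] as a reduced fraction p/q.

561/67

Fold from the inside: start with 8/1.
  2 + 1/8 = 17/8
  1 + 8/17 = 25/17
  2 + 17/25 = 67/25
  8 + 25/67 = 561/67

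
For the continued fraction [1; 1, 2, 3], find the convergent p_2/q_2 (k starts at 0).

5/3

Using pₖ = aₖpₖ₋₁ + pₖ₋₂, qₖ = aₖqₖ₋₁ + qₖ₋₂ (with p₋₁=1, p₋₂=0, q₋₁=0, q₋₂=1):
  k=0: a=1, p=1, q=1
  k=1: a=1, p=2, q=1
  k=2: a=2, p=5, q=3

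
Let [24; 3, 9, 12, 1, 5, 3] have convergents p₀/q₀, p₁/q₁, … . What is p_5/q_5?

Using pₖ = aₖpₖ₋₁ + pₖ₋₂, qₖ = aₖqₖ₋₁ + qₖ₋₂ (with p₋₁=1, p₋₂=0, q₋₁=0, q₋₂=1):
  k=0: a=24, p=24, q=1
  k=1: a=3, p=73, q=3
  k=2: a=9, p=681, q=28
  k=3: a=12, p=8245, q=339
  k=4: a=1, p=8926, q=367
  k=5: a=5, p=52875, q=2174

52875/2174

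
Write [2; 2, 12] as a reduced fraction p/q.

Using pₖ = aₖpₖ₋₁ + pₖ₋₂ and qₖ = aₖqₖ₋₁ + qₖ₋₂:
  k=0: a=2, p=2, q=1
  k=1: a=2, p=5, q=2
  k=2: a=12, p=62, q=25

62/25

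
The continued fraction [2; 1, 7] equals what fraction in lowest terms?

Fold from the inside: start with 7/1.
  1 + 1/7 = 8/7
  2 + 7/8 = 23/8

23/8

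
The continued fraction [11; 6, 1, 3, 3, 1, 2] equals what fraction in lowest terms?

3545/318

Using pₖ = aₖpₖ₋₁ + pₖ₋₂ and qₖ = aₖqₖ₋₁ + qₖ₋₂:
  k=0: a=11, p=11, q=1
  k=1: a=6, p=67, q=6
  k=2: a=1, p=78, q=7
  k=3: a=3, p=301, q=27
  k=4: a=3, p=981, q=88
  k=5: a=1, p=1282, q=115
  k=6: a=2, p=3545, q=318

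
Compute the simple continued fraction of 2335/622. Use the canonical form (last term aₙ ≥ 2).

[3; 1, 3, 15, 3, 3]

2335 = 3·622 + 469
622 = 1·469 + 153
469 = 3·153 + 10
153 = 15·10 + 3
10 = 3·3 + 1
3 = 3·1 + 0  (stop)
So 2335/622 = [3; 1, 3, 15, 3, 3].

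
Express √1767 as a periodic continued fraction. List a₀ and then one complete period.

[42; 28, 84]

a₀ = ⌊√1767⌋ = 42.
With m₀=0, d₀=1 and mₖ₊₁ = dₖaₖ − mₖ, dₖ₊₁ = (n − mₖ₊₁²)/dₖ, aₖ₊₁ = ⌊(a₀+mₖ₊₁)/dₖ₊₁⌋:
  k=1: m=42, d=3, a=28
  k=2: m=42, d=1, a=84
d=1 and a=2a₀=84 at k=2, so the next step gives (m, d) = (42, 3) again — its k=1 value — and the period has length 2.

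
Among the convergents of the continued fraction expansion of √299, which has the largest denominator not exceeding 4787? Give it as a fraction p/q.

43108/2493

√299 = [17; 3, 2, 3, 34, …] (period length 4).
Convergents:
  p_0/q_0 = 17/1
  p_1/q_1 = 52/3
  p_2/q_2 = 121/7
  p_3/q_3 = 415/24
  p_4/q_4 = 14231/823
  p_5/q_5 = 43108/2493
  p_6/q_6 = 100447/5809
q_5 = 2493 ≤ 4787 < 5809 = q_6, so the answer is 43108/2493.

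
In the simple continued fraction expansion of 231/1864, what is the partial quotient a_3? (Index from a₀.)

2

231 = 0·1864 + 231   →  a_0 = 0
1864 = 8·231 + 16   →  a_1 = 8
231 = 14·16 + 7   →  a_2 = 14
16 = 2·7 + 2   →  a_3 = 2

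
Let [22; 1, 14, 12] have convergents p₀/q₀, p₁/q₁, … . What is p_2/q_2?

Using pₖ = aₖpₖ₋₁ + pₖ₋₂, qₖ = aₖqₖ₋₁ + qₖ₋₂ (with p₋₁=1, p₋₂=0, q₋₁=0, q₋₂=1):
  k=0: a=22, p=22, q=1
  k=1: a=1, p=23, q=1
  k=2: a=14, p=344, q=15

344/15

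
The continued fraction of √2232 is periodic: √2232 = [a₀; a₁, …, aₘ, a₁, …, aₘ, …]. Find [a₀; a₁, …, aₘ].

a₀ = ⌊√2232⌋ = 47.
With m₀=0, d₀=1 and mₖ₊₁ = dₖaₖ − mₖ, dₖ₊₁ = (n − mₖ₊₁²)/dₖ, aₖ₊₁ = ⌊(a₀+mₖ₊₁)/dₖ₊₁⌋:
  k=1: m=47, d=23, a=4
  k=2: m=45, d=9, a=10
  k=3: m=45, d=23, a=4
  k=4: m=47, d=1, a=94
d=1 and a=2a₀=94 at k=4, so the next step gives (m, d) = (47, 23) again — its k=1 value — and the period has length 4.

[47; 4, 10, 4, 94]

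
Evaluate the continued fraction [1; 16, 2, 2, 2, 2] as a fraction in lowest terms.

Fold from the inside: start with 2/1.
  2 + 1/2 = 5/2
  2 + 2/5 = 12/5
  2 + 5/12 = 29/12
  16 + 12/29 = 476/29
  1 + 29/476 = 505/476

505/476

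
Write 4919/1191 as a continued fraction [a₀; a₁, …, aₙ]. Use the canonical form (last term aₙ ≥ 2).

4919 = 4×1191 + 155
1191 = 7×155 + 106
155 = 1×106 + 49
106 = 2×49 + 8
49 = 6×8 + 1
8 = 8×1 + 0  (stop)
So 4919/1191 = [4; 7, 1, 2, 6, 8].

[4; 7, 1, 2, 6, 8]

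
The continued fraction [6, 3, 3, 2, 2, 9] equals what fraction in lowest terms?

Using pₖ = aₖpₖ₋₁ + pₖ₋₂ and qₖ = aₖqₖ₋₁ + qₖ₋₂:
  k=0: a=6, p=6, q=1
  k=1: a=3, p=19, q=3
  k=2: a=3, p=63, q=10
  k=3: a=2, p=145, q=23
  k=4: a=2, p=353, q=56
  k=5: a=9, p=3322, q=527

3322/527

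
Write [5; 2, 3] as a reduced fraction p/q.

38/7

Using pₖ = aₖpₖ₋₁ + pₖ₋₂ and qₖ = aₖqₖ₋₁ + qₖ₋₂:
  k=0: a=5, p=5, q=1
  k=1: a=2, p=11, q=2
  k=2: a=3, p=38, q=7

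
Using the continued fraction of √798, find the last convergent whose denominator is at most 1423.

√798 = [28; 4, 56, …] (period length 2).
Convergents:
  p_0/q_0 = 28/1
  p_1/q_1 = 113/4
  p_2/q_2 = 6356/225
  p_3/q_3 = 25537/904
  p_4/q_4 = 1436428/50849
q_3 = 904 ≤ 1423 < 50849 = q_4, so the answer is 25537/904.

25537/904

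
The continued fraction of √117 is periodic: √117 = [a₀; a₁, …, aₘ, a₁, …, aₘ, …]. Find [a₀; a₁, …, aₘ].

[10; 1, 4, 2, 4, 1, 20]

a₀ = ⌊√117⌋ = 10.
With m₀=0, d₀=1 and mₖ₊₁ = dₖaₖ − mₖ, dₖ₊₁ = (n − mₖ₊₁²)/dₖ, aₖ₊₁ = ⌊(a₀+mₖ₊₁)/dₖ₊₁⌋:
  k=1: m=10, d=17, a=1
  k=2: m=7, d=4, a=4
  k=3: m=9, d=9, a=2
  k=4: m=9, d=4, a=4
  k=5: m=7, d=17, a=1
  k=6: m=10, d=1, a=20
d=1 and a=2a₀=20 at k=6, so the next step gives (m, d) = (10, 17) again — its k=1 value — and the period has length 6.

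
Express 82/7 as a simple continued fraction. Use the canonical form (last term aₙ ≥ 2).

[11; 1, 2, 2]

82 = 11×7 + 5
7 = 1×5 + 2
5 = 2×2 + 1
2 = 2×1 + 0  (stop)
So 82/7 = [11; 1, 2, 2].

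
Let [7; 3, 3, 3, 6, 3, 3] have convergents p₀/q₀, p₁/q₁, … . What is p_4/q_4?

1519/208

Using pₖ = aₖpₖ₋₁ + pₖ₋₂, qₖ = aₖqₖ₋₁ + qₖ₋₂ (with p₋₁=1, p₋₂=0, q₋₁=0, q₋₂=1):
  k=0: a=7, p=7, q=1
  k=1: a=3, p=22, q=3
  k=2: a=3, p=73, q=10
  k=3: a=3, p=241, q=33
  k=4: a=6, p=1519, q=208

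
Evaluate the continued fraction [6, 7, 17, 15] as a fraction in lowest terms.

11098/1807

Using pₖ = aₖpₖ₋₁ + pₖ₋₂ and qₖ = aₖqₖ₋₁ + qₖ₋₂:
  k=0: a=6, p=6, q=1
  k=1: a=7, p=43, q=7
  k=2: a=17, p=737, q=120
  k=3: a=15, p=11098, q=1807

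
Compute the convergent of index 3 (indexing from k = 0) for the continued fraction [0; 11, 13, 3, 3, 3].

40/443

Using pₖ = aₖpₖ₋₁ + pₖ₋₂, qₖ = aₖqₖ₋₁ + qₖ₋₂ (with p₋₁=1, p₋₂=0, q₋₁=0, q₋₂=1):
  k=0: a=0, p=0, q=1
  k=1: a=11, p=1, q=11
  k=2: a=13, p=13, q=144
  k=3: a=3, p=40, q=443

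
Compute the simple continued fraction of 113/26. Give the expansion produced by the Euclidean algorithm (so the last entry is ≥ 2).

113 = 4×26 + 9
26 = 2×9 + 8
9 = 1×8 + 1
8 = 8×1 + 0  (stop)
So 113/26 = [4; 2, 1, 8].

[4; 2, 1, 8]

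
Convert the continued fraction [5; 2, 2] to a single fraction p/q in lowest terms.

Using pₖ = aₖpₖ₋₁ + pₖ₋₂ and qₖ = aₖqₖ₋₁ + qₖ₋₂:
  k=0: a=5, p=5, q=1
  k=1: a=2, p=11, q=2
  k=2: a=2, p=27, q=5

27/5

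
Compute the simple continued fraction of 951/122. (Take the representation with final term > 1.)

951 = 7×122 + 97
122 = 1×97 + 25
97 = 3×25 + 22
25 = 1×22 + 3
22 = 7×3 + 1
3 = 3×1 + 0  (stop)
So 951/122 = [7; 1, 3, 1, 7, 3].

[7; 1, 3, 1, 7, 3]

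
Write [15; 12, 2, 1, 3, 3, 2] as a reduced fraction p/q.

15473/1026

Using pₖ = aₖpₖ₋₁ + pₖ₋₂ and qₖ = aₖqₖ₋₁ + qₖ₋₂:
  k=0: a=15, p=15, q=1
  k=1: a=12, p=181, q=12
  k=2: a=2, p=377, q=25
  k=3: a=1, p=558, q=37
  k=4: a=3, p=2051, q=136
  k=5: a=3, p=6711, q=445
  k=6: a=2, p=15473, q=1026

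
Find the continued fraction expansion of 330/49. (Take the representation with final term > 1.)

330 = 6·49 + 36
49 = 1·36 + 13
36 = 2·13 + 10
13 = 1·10 + 3
10 = 3·3 + 1
3 = 3·1 + 0  (stop)
So 330/49 = [6; 1, 2, 1, 3, 3].

[6; 1, 2, 1, 3, 3]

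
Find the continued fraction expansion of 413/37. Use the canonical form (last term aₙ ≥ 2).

413 = 11*37 + 6
37 = 6*6 + 1
6 = 6*1 + 0  (stop)
So 413/37 = [11; 6, 6].

[11; 6, 6]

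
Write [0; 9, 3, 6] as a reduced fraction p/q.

19/177

Using pₖ = aₖpₖ₋₁ + pₖ₋₂ and qₖ = aₖqₖ₋₁ + qₖ₋₂:
  k=0: a=0, p=0, q=1
  k=1: a=9, p=1, q=9
  k=2: a=3, p=3, q=28
  k=3: a=6, p=19, q=177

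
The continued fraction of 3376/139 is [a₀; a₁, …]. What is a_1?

3376 = 24·139 + 40   →  a_0 = 24
139 = 3·40 + 19   →  a_1 = 3

3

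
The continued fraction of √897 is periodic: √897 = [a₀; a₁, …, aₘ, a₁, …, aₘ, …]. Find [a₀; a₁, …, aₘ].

a₀ = ⌊√897⌋ = 29.

[29; 1, 18, 1, 58]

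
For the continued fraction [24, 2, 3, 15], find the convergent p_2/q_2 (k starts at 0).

171/7

Using pₖ = aₖpₖ₋₁ + pₖ₋₂, qₖ = aₖqₖ₋₁ + qₖ₋₂ (with p₋₁=1, p₋₂=0, q₋₁=0, q₋₂=1):
  k=0: a=24, p=24, q=1
  k=1: a=2, p=49, q=2
  k=2: a=3, p=171, q=7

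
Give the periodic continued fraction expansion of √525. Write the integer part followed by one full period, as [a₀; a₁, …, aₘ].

a₀ = ⌊√525⌋ = 22.
With m₀=0, d₀=1 and mₖ₊₁ = dₖaₖ − mₖ, dₖ₊₁ = (n − mₖ₊₁²)/dₖ, aₖ₊₁ = ⌊(a₀+mₖ₊₁)/dₖ₊₁⌋:
  k=1: m=22, d=41, a=1
  k=2: m=19, d=4, a=10
  k=3: m=21, d=21, a=2
  k=4: m=21, d=4, a=10
  k=5: m=19, d=41, a=1
  k=6: m=22, d=1, a=44
d=1 and a=2a₀=44 at k=6, so the next step gives (m, d) = (22, 41) again — its k=1 value — and the period has length 6.

[22; 1, 10, 2, 10, 1, 44]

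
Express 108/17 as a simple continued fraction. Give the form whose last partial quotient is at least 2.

108 = 6*17 + 6
17 = 2*6 + 5
6 = 1*5 + 1
5 = 5*1 + 0  (stop)
So 108/17 = [6; 2, 1, 5].

[6; 2, 1, 5]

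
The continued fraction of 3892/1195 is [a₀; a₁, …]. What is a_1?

3892 = 3·1195 + 307   →  a_0 = 3
1195 = 3·307 + 274   →  a_1 = 3

3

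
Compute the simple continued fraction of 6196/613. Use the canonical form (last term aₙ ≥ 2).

6196 = 10*613 + 66
613 = 9*66 + 19
66 = 3*19 + 9
19 = 2*9 + 1
9 = 9*1 + 0  (stop)
So 6196/613 = [10; 9, 3, 2, 9].

[10; 9, 3, 2, 9]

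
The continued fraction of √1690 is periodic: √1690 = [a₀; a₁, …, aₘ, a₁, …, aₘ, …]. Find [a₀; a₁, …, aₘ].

[41; 9, 8, 9, 82]

a₀ = ⌊√1690⌋ = 41.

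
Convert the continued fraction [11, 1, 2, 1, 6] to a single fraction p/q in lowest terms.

317/27

Fold from the inside: start with 6/1.
  1 + 1/6 = 7/6
  2 + 6/7 = 20/7
  1 + 7/20 = 27/20
  11 + 20/27 = 317/27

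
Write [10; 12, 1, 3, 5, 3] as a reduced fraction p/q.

8617/855

Fold from the inside: start with 3/1.
  5 + 1/3 = 16/3
  3 + 3/16 = 51/16
  1 + 16/51 = 67/51
  12 + 51/67 = 855/67
  10 + 67/855 = 8617/855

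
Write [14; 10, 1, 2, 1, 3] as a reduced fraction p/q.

Fold from the inside: start with 3/1.
  1 + 1/3 = 4/3
  2 + 3/4 = 11/4
  1 + 4/11 = 15/11
  10 + 11/15 = 161/15
  14 + 15/161 = 2269/161

2269/161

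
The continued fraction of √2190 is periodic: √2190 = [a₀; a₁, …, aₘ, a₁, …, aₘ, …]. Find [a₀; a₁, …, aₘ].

[46; 1, 3, 1, 14, 1, 3, 1, 92]

a₀ = ⌊√2190⌋ = 46.
With m₀=0, d₀=1 and mₖ₊₁ = dₖaₖ − mₖ, dₖ₊₁ = (n − mₖ₊₁²)/dₖ, aₖ₊₁ = ⌊(a₀+mₖ₊₁)/dₖ₊₁⌋:
  k=1: m=46, d=74, a=1
  k=2: m=28, d=19, a=3
  k=3: m=29, d=71, a=1
  k=4: m=42, d=6, a=14
  k=5: m=42, d=71, a=1
  k=6: m=29, d=19, a=3
  k=7: m=28, d=74, a=1
  k=8: m=46, d=1, a=92
d=1 and a=2a₀=92 at k=8, so the next step gives (m, d) = (46, 74) again — its k=1 value — and the period has length 8.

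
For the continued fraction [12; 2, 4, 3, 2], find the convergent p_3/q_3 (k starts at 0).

Using pₖ = aₖpₖ₋₁ + pₖ₋₂, qₖ = aₖqₖ₋₁ + qₖ₋₂ (with p₋₁=1, p₋₂=0, q₋₁=0, q₋₂=1):
  k=0: a=12, p=12, q=1
  k=1: a=2, p=25, q=2
  k=2: a=4, p=112, q=9
  k=3: a=3, p=361, q=29

361/29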